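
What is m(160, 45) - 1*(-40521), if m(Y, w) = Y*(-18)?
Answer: 37641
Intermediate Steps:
m(Y, w) = -18*Y
m(160, 45) - 1*(-40521) = -18*160 - 1*(-40521) = -2880 + 40521 = 37641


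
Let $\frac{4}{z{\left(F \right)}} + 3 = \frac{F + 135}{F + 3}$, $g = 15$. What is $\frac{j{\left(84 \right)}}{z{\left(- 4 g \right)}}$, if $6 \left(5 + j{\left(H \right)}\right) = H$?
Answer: $- \frac{369}{38} \approx -9.7105$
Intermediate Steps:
$j{\left(H \right)} = -5 + \frac{H}{6}$
$z{\left(F \right)} = \frac{4}{-3 + \frac{135 + F}{3 + F}}$ ($z{\left(F \right)} = \frac{4}{-3 + \frac{F + 135}{F + 3}} = \frac{4}{-3 + \frac{135 + F}{3 + F}}$)
$\frac{j{\left(84 \right)}}{z{\left(- 4 g \right)}} = \frac{-5 + \frac{1}{6} \cdot 84}{2 \frac{1}{-63 - 60} \left(-3 - \left(-4\right) 15\right)} = \frac{-5 + 14}{2 \frac{1}{-63 - 60} \left(-3 - -60\right)} = \frac{9}{2 \frac{1}{-123} \left(-3 + 60\right)} = \frac{9}{2 \left(- \frac{1}{123}\right) 57} = \frac{9}{- \frac{38}{41}} = 9 \left(- \frac{41}{38}\right) = - \frac{369}{38}$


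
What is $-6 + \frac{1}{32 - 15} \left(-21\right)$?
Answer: $- \frac{123}{17} \approx -7.2353$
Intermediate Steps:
$-6 + \frac{1}{32 - 15} \left(-21\right) = -6 + \frac{1}{17} \left(-21\right) = -6 - \frac{21}{17} = - \frac{123}{17}$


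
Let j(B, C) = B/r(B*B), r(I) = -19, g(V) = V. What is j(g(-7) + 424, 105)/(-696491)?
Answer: 417/13233329 ≈ 3.1511e-5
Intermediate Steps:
j(B, C) = -B/19 (j(B, C) = B/(-19) = B*(-1/19) = -B/19)
j(g(-7) + 424, 105)/(-696491) = -(-7 + 424)/19/(-696491) = -1/19*417*(-1/696491) = -417/19*(-1/696491) = 417/13233329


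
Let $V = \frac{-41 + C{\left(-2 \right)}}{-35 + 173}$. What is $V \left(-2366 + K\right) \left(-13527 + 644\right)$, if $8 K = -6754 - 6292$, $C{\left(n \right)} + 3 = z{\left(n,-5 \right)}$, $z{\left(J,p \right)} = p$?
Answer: $- \frac{3364021843}{184} \approx -1.8283 \cdot 10^{7}$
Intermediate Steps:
$C{\left(n \right)} = -8$ ($C{\left(n \right)} = -3 - 5 = -8$)
$K = - \frac{6523}{4}$ ($K = \frac{-6754 - 6292}{8} = \frac{1}{8} \left(-13046\right) = - \frac{6523}{4} \approx -1630.8$)
$V = - \frac{49}{138}$ ($V = \frac{-41 - 8}{-35 + 173} = - \frac{49}{138} \approx -0.35507$)
$V \left(-2366 + K\right) \left(-13527 + 644\right) = - \frac{49 \left(-2366 - \frac{6523}{4}\right) \left(-13527 + 644\right)}{138} = - \frac{49 \left(\left(- \frac{15987}{4}\right) \left(-12883\right)\right)}{138} = \left(- \frac{49}{138}\right) \frac{205960521}{4} = - \frac{3364021843}{184}$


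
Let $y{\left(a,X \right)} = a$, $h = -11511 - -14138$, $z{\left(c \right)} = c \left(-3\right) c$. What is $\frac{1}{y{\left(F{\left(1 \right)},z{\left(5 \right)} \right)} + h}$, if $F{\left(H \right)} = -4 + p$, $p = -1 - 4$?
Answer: $\frac{1}{2618} \approx 0.00038197$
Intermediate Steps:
$p = -5$ ($p = -1 - 4 = -5$)
$z{\left(c \right)} = - 3 c^{2}$ ($z{\left(c \right)} = - 3 c c = - 3 c^{2}$)
$h = 2627$ ($h = -11511 + 14138 = 2627$)
$F{\left(H \right)} = -9$ ($F{\left(H \right)} = -4 - 5 = -9$)
$\frac{1}{y{\left(F{\left(1 \right)},z{\left(5 \right)} \right)} + h} = \frac{1}{-9 + 2627} = \frac{1}{2618}$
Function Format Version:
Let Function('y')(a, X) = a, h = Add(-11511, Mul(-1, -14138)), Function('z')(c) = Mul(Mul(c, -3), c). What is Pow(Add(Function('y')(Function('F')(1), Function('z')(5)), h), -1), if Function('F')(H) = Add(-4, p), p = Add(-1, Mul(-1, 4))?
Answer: Rational(1, 2618) ≈ 0.00038197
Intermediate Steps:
p = -5 (p = Add(-1, -4) = -5)
Function('z')(c) = Mul(-3, Pow(c, 2)) (Function('z')(c) = Mul(Mul(-3, c), c) = Mul(-3, Pow(c, 2)))
h = 2627 (h = Add(-11511, 14138) = 2627)
Function('F')(H) = -9 (Function('F')(H) = Add(-4, -5) = -9)
Pow(Add(Function('y')(Function('F')(1), Function('z')(5)), h), -1) = Pow(Add(-9, 2627), -1) = Pow(2618, -1) = Rational(1, 2618)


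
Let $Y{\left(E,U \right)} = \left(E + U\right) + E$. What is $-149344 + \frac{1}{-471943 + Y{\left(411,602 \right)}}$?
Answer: $- \frac{70269189537}{470519} \approx -1.4934 \cdot 10^{5}$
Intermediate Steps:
$Y{\left(E,U \right)} = U + 2 E$
$-149344 + \frac{1}{-471943 + Y{\left(411,602 \right)}} = -149344 + \frac{1}{-471943 + \left(602 + 2 \cdot 411\right)} = -149344 + \frac{1}{-471943 + \left(602 + 822\right)} = -149344 + \frac{1}{-471943 + 1424} = -149344 + \frac{1}{-470519} = -149344 - \frac{1}{470519} = - \frac{70269189537}{470519}$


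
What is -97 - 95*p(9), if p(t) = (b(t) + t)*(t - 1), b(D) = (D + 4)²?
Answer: -135377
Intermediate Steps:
b(D) = (4 + D)²
p(t) = (-1 + t)*(t + (4 + t)²) (p(t) = ((4 + t)² + t)*(t - 1) = (t + (4 + t)²)*(-1 + t) = (-1 + t)*(t + (4 + t)²))
-97 - 95*p(9) = -97 - 95*(-16 + 9³ + 7*9 + 8*9²) = -97 - 95*(-16 + 729 + 63 + 8*81) = -97 - 95*(-16 + 729 + 63 + 648) = -97 - 95*1424 = -97 - 135280 = -135377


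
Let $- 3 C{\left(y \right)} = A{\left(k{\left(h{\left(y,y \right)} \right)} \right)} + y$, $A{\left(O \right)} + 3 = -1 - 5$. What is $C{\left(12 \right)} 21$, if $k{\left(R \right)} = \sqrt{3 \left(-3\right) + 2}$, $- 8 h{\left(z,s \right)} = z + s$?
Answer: $-21$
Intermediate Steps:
$h{\left(z,s \right)} = - \frac{s}{8} - \frac{z}{8}$ ($h{\left(z,s \right)} = - \frac{z + s}{8} = - \frac{s + z}{8} = - \frac{s}{8} - \frac{z}{8}$)
$k{\left(R \right)} = i \sqrt{7}$ ($k{\left(R \right)} = \sqrt{-9 + 2} = \sqrt{-7} = i \sqrt{7}$)
$A{\left(O \right)} = -9$ ($A{\left(O \right)} = -3 - 6 = -9$)
$C{\left(y \right)} = 3 - \frac{y}{3}$ ($C{\left(y \right)} = - \frac{-9 + y}{3} = 3 - \frac{y}{3}$)
$C{\left(12 \right)} 21 = \left(3 - 4\right) 21 = \left(-1\right) 21 = -21$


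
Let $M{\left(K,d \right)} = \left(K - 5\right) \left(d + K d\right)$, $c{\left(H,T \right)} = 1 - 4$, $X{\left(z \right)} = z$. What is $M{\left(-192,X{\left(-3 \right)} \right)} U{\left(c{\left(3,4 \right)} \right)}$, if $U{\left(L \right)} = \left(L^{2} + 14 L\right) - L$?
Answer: $3386430$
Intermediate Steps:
$c{\left(H,T \right)} = -3$ ($c{\left(H,T \right)} = 1 - 4 = -3$)
$M{\left(K,d \right)} = \left(-5 + K\right) \left(d + K d\right)$
$U{\left(L \right)} = L^{2} + 13 L$
$M{\left(-192,X{\left(-3 \right)} \right)} U{\left(c{\left(3,4 \right)} \right)} = - 3 \left(-5 + \left(-192\right)^{2} - -768\right) \left(- 3 \left(13 - 3\right)\right) = - 3 \left(-5 + 36864 + 768\right) \left(\left(-3\right) 10\right) = \left(-3\right) 37627 \left(-30\right) = \left(-112881\right) \left(-30\right) = 3386430$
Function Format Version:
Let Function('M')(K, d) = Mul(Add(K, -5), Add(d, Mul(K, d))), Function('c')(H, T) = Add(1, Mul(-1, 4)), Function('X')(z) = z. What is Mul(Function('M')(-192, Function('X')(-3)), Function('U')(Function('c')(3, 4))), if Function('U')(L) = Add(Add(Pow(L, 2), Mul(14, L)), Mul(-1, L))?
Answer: 3386430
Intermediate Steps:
Function('c')(H, T) = -3 (Function('c')(H, T) = Add(1, -4) = -3)
Function('M')(K, d) = Mul(Add(-5, K), Add(d, Mul(K, d)))
Function('U')(L) = Add(Pow(L, 2), Mul(13, L))
Mul(Function('M')(-192, Function('X')(-3)), Function('U')(Function('c')(3, 4))) = Mul(Mul(-3, Add(-5, Pow(-192, 2), Mul(-4, -192))), Mul(-3, Add(13, -3))) = Mul(Mul(-3, Add(-5, 36864, 768)), Mul(-3, 10)) = Mul(Mul(-3, 37627), -30) = Mul(-112881, -30) = 3386430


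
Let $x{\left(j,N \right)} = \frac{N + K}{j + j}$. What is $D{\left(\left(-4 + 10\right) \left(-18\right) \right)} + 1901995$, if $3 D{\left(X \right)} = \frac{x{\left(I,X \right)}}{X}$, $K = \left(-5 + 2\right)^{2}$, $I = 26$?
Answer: $\frac{3560534651}{1872} \approx 1.902 \cdot 10^{6}$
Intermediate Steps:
$K = 9$ ($K = \left(-3\right)^{2} = 9$)
$x{\left(j,N \right)} = \frac{9 + N}{2 j}$ ($x{\left(j,N \right)} = \frac{N + 9}{j + j} = \frac{9 + N}{2 j}$)
$D{\left(X \right)} = \frac{\frac{9}{52} + \frac{X}{52}}{3 X}$ ($D{\left(X \right)} = \frac{\frac{9 + X}{2 \cdot 26} \frac{1}{X}}{3} = \frac{\frac{1}{2} \cdot \frac{1}{26} \left(9 + X\right) \frac{1}{X}}{3} = \frac{\left(\frac{9}{52} + \frac{X}{52}\right) \frac{1}{X}}{3} = \frac{\frac{1}{X} \left(\frac{9}{52} + \frac{X}{52}\right)}{3} = \frac{\frac{9}{52} + \frac{X}{52}}{3 X}$)
$D{\left(\left(-4 + 10\right) \left(-18\right) \right)} + 1901995 = \frac{9 + \left(-4 + 10\right) \left(-18\right)}{156 \left(-4 + 10\right) \left(-18\right)} + 1901995 = \frac{9 + 6 \left(-18\right)}{156 \cdot 6 \left(-18\right)} + 1901995 = \frac{9 - 108}{156 \left(-108\right)} + 1901995 = \frac{1}{156} \left(- \frac{1}{108}\right) \left(-99\right) + 1901995 = \frac{11}{1872} + 1901995 = \frac{3560534651}{1872}$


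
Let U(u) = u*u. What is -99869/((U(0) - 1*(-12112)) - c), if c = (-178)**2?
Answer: 14267/2796 ≈ 5.1026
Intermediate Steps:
U(u) = u**2
c = 31684
-99869/((U(0) - 1*(-12112)) - c) = -99869/((0**2 - 1*(-12112)) - 1*31684) = -99869/((0 + 12112) - 31684) = -99869/(12112 - 31684) = -99869/(-19572) = -99869*(-1/19572) = 14267/2796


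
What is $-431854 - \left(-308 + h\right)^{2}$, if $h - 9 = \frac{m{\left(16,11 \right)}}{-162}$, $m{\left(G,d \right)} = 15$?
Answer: $- \frac{1520141065}{2916} \approx -5.2131 \cdot 10^{5}$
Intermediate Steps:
$h = \frac{481}{54}$ ($h = 9 + \frac{15}{-162} = 9 + 15 \left(- \frac{1}{162}\right) = 9 - \frac{5}{54} = \frac{481}{54} \approx 8.9074$)
$-431854 - \left(-308 + h\right)^{2} = -431854 - \left(-308 + \frac{481}{54}\right)^{2} = -431854 - \left(- \frac{16151}{54}\right)^{2} = -431854 - \frac{260854801}{2916} = - \frac{1520141065}{2916}$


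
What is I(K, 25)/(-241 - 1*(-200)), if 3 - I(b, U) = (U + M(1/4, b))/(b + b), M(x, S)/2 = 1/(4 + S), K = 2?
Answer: 10/123 ≈ 0.081301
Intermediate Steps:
M(x, S) = 2/(4 + S)
I(b, U) = 3 - (U + 2/(4 + b))/(2*b) (I(b, U) = 3 - (U + 2/(4 + b))/(b + b) = 3 - (U + 2/(4 + b))/(2*b))
I(K, 25)/(-241 - 1*(-200)) = ((½)*(-2 - (4 + 2)*(25 - 6*2))/(2*(4 + 2)))/(-241 - 1*(-200)) = ((½)*(½)*(-2 - 1*6*(25 - 12))/6)/(-241 + 200) = ((½)*(½)*(⅙)*(-2 - 1*6*13))/(-41) = ((½)*(½)*(⅙)*(-2 - 78))*(-1/41) = ((½)*(½)*(⅙)*(-80))*(-1/41) = -10/3*(-1/41) = 10/123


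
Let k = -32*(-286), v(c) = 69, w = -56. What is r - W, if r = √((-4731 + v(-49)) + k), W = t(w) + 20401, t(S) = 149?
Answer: -20550 + √4490 ≈ -20483.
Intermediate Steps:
W = 20550 (W = 149 + 20401 = 20550)
k = 9152
r = √4490 (r = √((-4731 + 69) + 9152) = √(-4662 + 9152) = √4490 ≈ 67.007)
r - W = √4490 - 1*20550 = √4490 - 20550 = -20550 + √4490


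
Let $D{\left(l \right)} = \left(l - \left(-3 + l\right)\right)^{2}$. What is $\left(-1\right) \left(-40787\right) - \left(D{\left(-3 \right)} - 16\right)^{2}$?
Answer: $40738$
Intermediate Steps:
$D{\left(l \right)} = 9$ ($D{\left(l \right)} = 3^{2} = 9$)
$\left(-1\right) \left(-40787\right) - \left(D{\left(-3 \right)} - 16\right)^{2} = \left(-1\right) \left(-40787\right) - \left(9 - 16\right)^{2} = 40787 - \left(9 - 16\right)^{2} = 40787 - \left(-7\right)^{2} = 40787 - 49 = 40738$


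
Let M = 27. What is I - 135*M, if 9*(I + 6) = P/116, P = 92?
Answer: -952888/261 ≈ -3650.9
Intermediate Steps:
I = -1543/261 (I = -6 + (92/116)/9 = -6 + (92*(1/116))/9 = -6 + (1/9)*(23/29) = -6 + 23/261 = -1543/261 ≈ -5.9119)
I - 135*M = -1543/261 - 135*27 = -1543/261 - 3645 = -952888/261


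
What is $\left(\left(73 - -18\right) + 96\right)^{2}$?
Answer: $34969$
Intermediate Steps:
$\left(\left(73 - -18\right) + 96\right)^{2} = \left(\left(73 + 18\right) + 96\right)^{2} = \left(91 + 96\right)^{2} = 187^{2} = 34969$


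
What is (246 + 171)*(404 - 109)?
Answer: 123015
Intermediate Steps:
(246 + 171)*(404 - 109) = 417*295 = 123015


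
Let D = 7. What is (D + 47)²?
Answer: 2916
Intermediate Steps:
(D + 47)² = (7 + 47)² = 54² = 2916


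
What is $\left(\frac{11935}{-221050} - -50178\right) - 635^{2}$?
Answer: $- \frac{15608210257}{44210} \approx -3.5305 \cdot 10^{5}$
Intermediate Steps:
$\left(\frac{11935}{-221050} - -50178\right) - 635^{2} = \left(11935 \left(- \frac{1}{221050}\right) + 50178\right) - 403225 = \left(- \frac{2387}{44210} + 50178\right) - 403225 = \frac{2218366993}{44210} - 403225 = - \frac{15608210257}{44210}$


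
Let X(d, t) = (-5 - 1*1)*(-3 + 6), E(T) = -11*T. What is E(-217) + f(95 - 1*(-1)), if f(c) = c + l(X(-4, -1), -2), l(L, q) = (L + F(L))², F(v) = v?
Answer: 3779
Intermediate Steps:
X(d, t) = -18 (X(d, t) = (-5 - 1)*3 = -6*3 = -18)
l(L, q) = 4*L² (l(L, q) = (L + L)² = (2*L)² = 4*L²)
f(c) = 1296 + c (f(c) = c + 4*(-18)² = c + 4*324 = c + 1296 = 1296 + c)
E(-217) + f(95 - 1*(-1)) = -11*(-217) + (1296 + (95 - 1*(-1))) = 2387 + (1296 + (95 + 1)) = 2387 + (1296 + 96) = 2387 + 1392 = 3779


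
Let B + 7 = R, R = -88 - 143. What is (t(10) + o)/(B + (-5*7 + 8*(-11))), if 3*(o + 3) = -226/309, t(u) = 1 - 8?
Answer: 9496/334647 ≈ 0.028376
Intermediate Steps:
t(u) = -7
o = -3007/927 (o = -3 + (-226/309)/3 = -3 + (-226*1/309)/3 = -3 + (⅓)*(-226/309) = -3 - 226/927 = -3007/927 ≈ -3.2438)
R = -231
B = -238 (B = -7 - 231 = -238)
(t(10) + o)/(B + (-5*7 + 8*(-11))) = (-7 - 3007/927)/(-238 + (-5*7 + 8*(-11))) = -9496/(927*(-238 + (-35 - 88))) = -9496/(927*(-238 - 123)) = -9496/927/(-361) = -9496/927*(-1/361) = 9496/334647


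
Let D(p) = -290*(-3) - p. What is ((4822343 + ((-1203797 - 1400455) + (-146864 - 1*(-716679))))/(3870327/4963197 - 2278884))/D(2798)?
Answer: 2306154449247/3634455564265148 ≈ 0.00063452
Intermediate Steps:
D(p) = 870 - p
((4822343 + ((-1203797 - 1400455) + (-146864 - 1*(-716679))))/(3870327/4963197 - 2278884))/D(2798) = ((4822343 + ((-1203797 - 1400455) + (-146864 - 1*(-716679))))/(3870327/4963197 - 2278884))/(870 - 1*2798) = ((4822343 + (-2604252 + (-146864 + 716679)))/(3870327*(1/4963197) - 2278884))/(870 - 2798) = ((4822343 + (-2604252 + 569815))/(1290109/1654399 - 2278884))/(-1928) = ((4822343 - 2034437)/(-3770182120607/1654399))*(-1/1928) = (2787906*(-1654399/3770182120607))*(-1/1928) = -4612308898494/3770182120607*(-1/1928) = 2306154449247/3634455564265148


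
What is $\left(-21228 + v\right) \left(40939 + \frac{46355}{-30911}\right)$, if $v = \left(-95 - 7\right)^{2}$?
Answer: $- \frac{13696896056976}{30911} \approx -4.4311 \cdot 10^{8}$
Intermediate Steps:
$v = 10404$ ($v = \left(-95 + \left(-10 + 3\right)\right)^{2} = \left(-95 - 7\right)^{2} = \left(-102\right)^{2} = 10404$)
$\left(-21228 + v\right) \left(40939 + \frac{46355}{-30911}\right) = \left(-21228 + 10404\right) \left(40939 + \frac{46355}{-30911}\right) = - 10824 \left(40939 + 46355 \left(- \frac{1}{30911}\right)\right) = - 10824 \left(40939 - \frac{46355}{30911}\right) = \left(-10824\right) \frac{1265419074}{30911} = - \frac{13696896056976}{30911}$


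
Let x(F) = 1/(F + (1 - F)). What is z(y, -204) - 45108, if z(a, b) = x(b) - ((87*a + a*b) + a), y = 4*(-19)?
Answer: -53923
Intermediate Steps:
x(F) = 1 (x(F) = 1/1 = 1)
y = -76
z(a, b) = 1 - 88*a - a*b (z(a, b) = 1 - ((87*a + a*b) + a) = 1 - (88*a + a*b) = 1 + (-88*a - a*b) = 1 - 88*a - a*b)
z(y, -204) - 45108 = (1 - 88*(-76) - 1*(-76)*(-204)) - 45108 = (1 + 6688 - 15504) - 45108 = -8815 - 45108 = -53923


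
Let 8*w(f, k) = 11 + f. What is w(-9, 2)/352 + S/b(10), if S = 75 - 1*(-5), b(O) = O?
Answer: 11265/1408 ≈ 8.0007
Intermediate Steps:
w(f, k) = 11/8 + f/8 (w(f, k) = (11 + f)/8 = 11/8 + f/8)
S = 80 (S = 75 + 5 = 80)
w(-9, 2)/352 + S/b(10) = (11/8 + (1/8)*(-9))/352 + 80/10 = (11/8 - 9/8)*(1/352) + 80*(1/10) = (1/4)*(1/352) + 8 = 1/1408 + 8 = 11265/1408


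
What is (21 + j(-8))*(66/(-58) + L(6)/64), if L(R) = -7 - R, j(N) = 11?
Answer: -2489/58 ≈ -42.914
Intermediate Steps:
(21 + j(-8))*(66/(-58) + L(6)/64) = (21 + 11)*(66/(-58) + (-7 - 1*6)/64) = 32*(66*(-1/58) + (-7 - 6)*(1/64)) = 32*(-33/29 - 13*1/64) = 32*(-33/29 - 13/64) = 32*(-2489/1856) = -2489/58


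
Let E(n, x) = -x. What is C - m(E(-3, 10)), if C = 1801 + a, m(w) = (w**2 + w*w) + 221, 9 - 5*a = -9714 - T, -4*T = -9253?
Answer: 15149/4 ≈ 3787.3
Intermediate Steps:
T = 9253/4 (T = -1/4*(-9253) = 9253/4 ≈ 2313.3)
a = 9629/4 (a = 9/5 - (-9714 - 1*9253/4)/5 = 9/5 - (-9714 - 9253/4)/5 = 9/5 - 1/5*(-48109/4) = 9/5 + 48109/20 = 9629/4 ≈ 2407.3)
m(w) = 221 + 2*w**2 (m(w) = (w**2 + w**2) + 221 = 2*w**2 + 221 = 221 + 2*w**2)
C = 16833/4 (C = 1801 + 9629/4 = 16833/4 ≈ 4208.3)
C - m(E(-3, 10)) = 16833/4 - (221 + 2*(-1*10)**2) = 16833/4 - (221 + 2*(-10)**2) = 16833/4 - (221 + 2*100) = 16833/4 - (221 + 200) = 16833/4 - 1*421 = 16833/4 - 421 = 15149/4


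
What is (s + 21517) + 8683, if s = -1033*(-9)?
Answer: 39497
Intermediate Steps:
s = 9297
(s + 21517) + 8683 = (9297 + 21517) + 8683 = 30814 + 8683 = 39497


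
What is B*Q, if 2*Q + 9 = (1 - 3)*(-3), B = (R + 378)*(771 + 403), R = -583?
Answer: 361005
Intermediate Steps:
B = -240670 (B = (-583 + 378)*(771 + 403) = -205*1174 = -240670)
Q = -3/2 (Q = -9/2 + ((1 - 3)*(-3))/2 = -9/2 + (-2*(-3))/2 = -9/2 + (½)*6 = -9/2 + 3 = -3/2 ≈ -1.5000)
B*Q = -240670*(-3/2) = 361005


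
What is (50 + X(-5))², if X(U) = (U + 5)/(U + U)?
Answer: 2500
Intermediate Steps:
X(U) = (5 + U)/(2*U) (X(U) = (5 + U)/((2*U)) = (5 + U)*(1/(2*U)) = (5 + U)/(2*U))
(50 + X(-5))² = (50 + (½)*(5 - 5)/(-5))² = (50 + (½)*(-⅕)*0)² = (50 + 0)² = 50² = 2500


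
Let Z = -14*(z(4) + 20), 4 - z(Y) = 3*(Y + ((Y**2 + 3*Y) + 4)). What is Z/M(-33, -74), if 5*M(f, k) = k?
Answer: -2940/37 ≈ -79.459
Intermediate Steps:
z(Y) = -8 - 12*Y - 3*Y**2 (z(Y) = 4 - 3*(Y + ((Y**2 + 3*Y) + 4)) = 4 - 3*(Y + (4 + Y**2 + 3*Y)) = 4 - 3*(4 + Y**2 + 4*Y) = 4 - (12 + 3*Y**2 + 12*Y) = 4 + (-12 - 12*Y - 3*Y**2) = -8 - 12*Y - 3*Y**2)
Z = 1176 (Z = -14*((-8 - 12*4 - 3*4**2) + 20) = -14*((-8 - 48 - 3*16) + 20) = -14*((-8 - 48 - 48) + 20) = -14*(-104 + 20) = -14*(-84) = 1176)
M(f, k) = k/5
Z/M(-33, -74) = 1176/(((1/5)*(-74))) = 1176/(-74/5) = 1176*(-5/74) = -2940/37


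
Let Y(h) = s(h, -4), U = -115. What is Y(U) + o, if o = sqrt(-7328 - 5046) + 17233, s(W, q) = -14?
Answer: 17219 + I*sqrt(12374) ≈ 17219.0 + 111.24*I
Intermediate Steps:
Y(h) = -14
o = 17233 + I*sqrt(12374) (o = sqrt(-12374) + 17233 = I*sqrt(12374) + 17233 = 17233 + I*sqrt(12374) ≈ 17233.0 + 111.24*I)
Y(U) + o = -14 + (17233 + I*sqrt(12374)) = 17219 + I*sqrt(12374)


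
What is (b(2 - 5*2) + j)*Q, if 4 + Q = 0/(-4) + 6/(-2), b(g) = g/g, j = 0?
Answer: -7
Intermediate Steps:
b(g) = 1
Q = -7 (Q = -4 + (0/(-4) + 6/(-2)) = -4 + (0*(-1/4) + 6*(-1/2)) = -4 + (0 - 3) = -4 - 3 = -7)
(b(2 - 5*2) + j)*Q = (1 + 0)*(-7) = 1*(-7) = -7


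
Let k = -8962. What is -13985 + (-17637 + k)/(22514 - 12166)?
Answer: -144743379/10348 ≈ -13988.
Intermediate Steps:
-13985 + (-17637 + k)/(22514 - 12166) = -13985 + (-17637 - 8962)/(22514 - 12166) = -13985 - 26599/10348 = -144743379/10348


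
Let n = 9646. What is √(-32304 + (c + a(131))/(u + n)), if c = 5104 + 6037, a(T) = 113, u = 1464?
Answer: I*√996806381615/5555 ≈ 179.73*I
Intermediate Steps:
c = 11141
√(-32304 + (c + a(131))/(u + n)) = √(-32304 + (11141 + 113)/(1464 + 9646)) = √(-32304 + 11254/11110) = √(-32304 + 11254*(1/11110)) = √(-32304 + 5627/5555) = √(-179443093/5555) = I*√996806381615/5555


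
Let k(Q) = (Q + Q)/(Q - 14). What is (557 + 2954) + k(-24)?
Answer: 66733/19 ≈ 3512.3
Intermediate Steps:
k(Q) = 2*Q/(-14 + Q) (k(Q) = (2*Q)/(-14 + Q) = 2*Q/(-14 + Q))
(557 + 2954) + k(-24) = (557 + 2954) + 2*(-24)/(-14 - 24) = 3511 + 2*(-24)/(-38) = 3511 + 2*(-24)*(-1/38) = 3511 + 24/19 = 66733/19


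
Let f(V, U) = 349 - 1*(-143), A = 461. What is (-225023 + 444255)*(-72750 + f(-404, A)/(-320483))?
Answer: -5111424496686144/320483 ≈ -1.5949e+10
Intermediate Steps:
f(V, U) = 492 (f(V, U) = 349 + 143 = 492)
(-225023 + 444255)*(-72750 + f(-404, A)/(-320483)) = (-225023 + 444255)*(-72750 + 492/(-320483)) = 219232*(-72750 + 492*(-1/320483)) = 219232*(-72750 - 492/320483) = 219232*(-23315138742/320483) = -5111424496686144/320483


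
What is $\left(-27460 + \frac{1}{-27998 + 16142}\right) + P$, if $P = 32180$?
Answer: $\frac{55960319}{11856} \approx 4720.0$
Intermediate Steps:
$\left(-27460 + \frac{1}{-27998 + 16142}\right) + P = \left(-27460 + \frac{1}{-27998 + 16142}\right) + 32180 = \left(-27460 + \frac{1}{-11856}\right) + 32180 = \left(-27460 - \frac{1}{11856}\right) + 32180 = - \frac{325565761}{11856} + 32180 = \frac{55960319}{11856}$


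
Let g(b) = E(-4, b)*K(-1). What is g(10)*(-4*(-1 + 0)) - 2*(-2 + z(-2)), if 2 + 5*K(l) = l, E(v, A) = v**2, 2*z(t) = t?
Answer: -162/5 ≈ -32.400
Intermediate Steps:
z(t) = t/2
K(l) = -2/5 + l/5
g(b) = -48/5 (g(b) = (-4)**2*(-2/5 + (1/5)*(-1)) = 16*(-2/5 - 1/5) = 16*(-3/5) = -48/5)
g(10)*(-4*(-1 + 0)) - 2*(-2 + z(-2)) = -(-192)*(-1 + 0)/5 - 2*(-2 + (1/2)*(-2)) = -(-192)*(-1)/5 - 2*(-2 - 1) = -48/5*4 - 2*(-3) = -192/5 + 6 = -162/5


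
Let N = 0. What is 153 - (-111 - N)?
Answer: 264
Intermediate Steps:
153 - (-111 - N) = 153 - (-111 - 1*0) = 153 - (-111 + 0) = 153 - 1*(-111) = 153 + 111 = 264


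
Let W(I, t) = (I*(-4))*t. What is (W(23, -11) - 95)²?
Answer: 840889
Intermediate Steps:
W(I, t) = -4*I*t (W(I, t) = (-4*I)*t = -4*I*t)
(W(23, -11) - 95)² = (-4*23*(-11) - 95)² = (1012 - 95)² = 917² = 840889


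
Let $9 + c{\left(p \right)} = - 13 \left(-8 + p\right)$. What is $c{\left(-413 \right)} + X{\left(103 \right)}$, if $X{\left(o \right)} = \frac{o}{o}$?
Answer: $5465$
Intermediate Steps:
$X{\left(o \right)} = 1$
$c{\left(p \right)} = 95 - 13 p$ ($c{\left(p \right)} = -9 - 13 \left(-8 + p\right) = -9 - \left(-104 + 13 p\right) = 95 - 13 p$)
$c{\left(-413 \right)} + X{\left(103 \right)} = \left(95 - -5369\right) + 1 = \left(95 + 5369\right) + 1 = 5464 + 1 = 5465$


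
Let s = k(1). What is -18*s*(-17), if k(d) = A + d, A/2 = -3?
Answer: -1530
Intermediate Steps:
A = -6 (A = 2*(-3) = -6)
k(d) = -6 + d
s = -5 (s = -6 + 1 = -5)
-18*s*(-17) = -18*(-5)*(-17) = 90*(-17) = -1530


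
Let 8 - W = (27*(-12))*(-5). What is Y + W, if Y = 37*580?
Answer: 19848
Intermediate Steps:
Y = 21460
W = -1612 (W = 8 - 27*(-12)*(-5) = 8 - (-324)*(-5) = 8 - 1*1620 = 8 - 1620 = -1612)
Y + W = 21460 - 1612 = 19848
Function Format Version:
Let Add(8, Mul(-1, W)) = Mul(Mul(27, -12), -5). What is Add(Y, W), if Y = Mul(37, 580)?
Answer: 19848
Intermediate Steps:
Y = 21460
W = -1612 (W = Add(8, Mul(-1, Mul(Mul(27, -12), -5))) = Add(8, Mul(-1, Mul(-324, -5))) = Add(8, Mul(-1, 1620)) = Add(8, -1620) = -1612)
Add(Y, W) = Add(21460, -1612) = 19848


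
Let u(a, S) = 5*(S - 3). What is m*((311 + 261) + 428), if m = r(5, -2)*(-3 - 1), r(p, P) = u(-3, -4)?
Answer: 140000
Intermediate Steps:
u(a, S) = -15 + 5*S (u(a, S) = 5*(-3 + S) = -15 + 5*S)
r(p, P) = -35 (r(p, P) = -15 + 5*(-4) = -15 - 20 = -35)
m = 140 (m = -35*(-3 - 1) = -35*(-4) = 140)
m*((311 + 261) + 428) = 140*((311 + 261) + 428) = 140*(572 + 428) = 140*1000 = 140000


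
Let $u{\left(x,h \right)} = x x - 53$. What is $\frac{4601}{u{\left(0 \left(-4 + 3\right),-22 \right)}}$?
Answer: $- \frac{4601}{53} \approx -86.811$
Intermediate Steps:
$u{\left(x,h \right)} = -53 + x^{2}$ ($u{\left(x,h \right)} = x^{2} - 53 = -53 + x^{2}$)
$\frac{4601}{u{\left(0 \left(-4 + 3\right),-22 \right)}} = \frac{4601}{-53 + \left(0 \left(-4 + 3\right)\right)^{2}} = \frac{4601}{-53 + \left(0 \left(-1\right)\right)^{2}} = \frac{4601}{-53 + 0^{2}} = \frac{4601}{-53 + 0} = \frac{4601}{-53} = 4601 \left(- \frac{1}{53}\right) = - \frac{4601}{53}$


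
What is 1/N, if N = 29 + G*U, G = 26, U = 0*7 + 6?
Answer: 1/185 ≈ 0.0054054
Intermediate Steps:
U = 6 (U = 0 + 6 = 6)
N = 185 (N = 29 + 26*6 = 29 + 156 = 185)
1/N = 1/185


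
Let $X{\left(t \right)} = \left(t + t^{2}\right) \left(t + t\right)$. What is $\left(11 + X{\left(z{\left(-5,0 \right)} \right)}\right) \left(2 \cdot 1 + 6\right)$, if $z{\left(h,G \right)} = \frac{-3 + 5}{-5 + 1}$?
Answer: $90$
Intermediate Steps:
$z{\left(h,G \right)} = - \frac{1}{2}$ ($z{\left(h,G \right)} = \frac{2}{-4} = 2 \left(- \frac{1}{4}\right) = - \frac{1}{2}$)
$X{\left(t \right)} = 2 t \left(t + t^{2}\right)$ ($X{\left(t \right)} = \left(t + t^{2}\right) 2 t = 2 t \left(t + t^{2}\right)$)
$\left(11 + X{\left(z{\left(-5,0 \right)} \right)}\right) \left(2 \cdot 1 + 6\right) = \left(11 + 2 \left(- \frac{1}{2}\right)^{2} \left(1 - \frac{1}{2}\right)\right) \left(2 \cdot 1 + 6\right) = \left(11 + 2 \cdot \frac{1}{4} \cdot \frac{1}{2}\right) \left(2 + 6\right) = \left(11 + \frac{1}{4}\right) 8 = \frac{45}{4} \cdot 8 = 90$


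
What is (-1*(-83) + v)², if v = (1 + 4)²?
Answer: 11664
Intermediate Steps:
v = 25 (v = 5² = 25)
(-1*(-83) + v)² = (-1*(-83) + 25)² = (83 + 25)² = 108² = 11664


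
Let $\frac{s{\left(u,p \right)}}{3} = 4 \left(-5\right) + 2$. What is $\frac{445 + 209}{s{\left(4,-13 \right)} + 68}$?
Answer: $\frac{327}{7} \approx 46.714$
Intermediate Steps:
$s{\left(u,p \right)} = -54$ ($s{\left(u,p \right)} = 3 \left(4 \left(-5\right) + 2\right) = 3 \left(-20 + 2\right) = 3 \left(-18\right) = -54$)
$\frac{445 + 209}{s{\left(4,-13 \right)} + 68} = \frac{445 + 209}{-54 + 68} = \frac{654}{14} = 654 \cdot \frac{1}{14} = \frac{327}{7}$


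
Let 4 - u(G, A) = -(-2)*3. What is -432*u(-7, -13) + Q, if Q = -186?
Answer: 678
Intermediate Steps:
u(G, A) = -2 (u(G, A) = 4 - (-1)*(-2*3) = 4 - (-1)*(-6) = 4 - 1*6 = 4 - 6 = -2)
-432*u(-7, -13) + Q = -432*(-2) - 186 = 864 - 186 = 678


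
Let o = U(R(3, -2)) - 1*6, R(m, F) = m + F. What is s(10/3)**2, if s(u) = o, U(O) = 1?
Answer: 25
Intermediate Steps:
R(m, F) = F + m
o = -5 (o = 1 - 1*6 = 1 - 6 = -5)
s(u) = -5
s(10/3)**2 = (-5)**2 = 25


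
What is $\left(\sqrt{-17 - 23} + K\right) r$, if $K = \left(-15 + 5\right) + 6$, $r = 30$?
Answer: $-120 + 60 i \sqrt{10} \approx -120.0 + 189.74 i$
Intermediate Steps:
$K = -4$ ($K = -10 + 6 = -4$)
$\left(\sqrt{-17 - 23} + K\right) r = \left(\sqrt{-17 - 23} - 4\right) 30 = \left(\sqrt{-40} - 4\right) 30 = \left(2 i \sqrt{10} - 4\right) 30 = \left(-4 + 2 i \sqrt{10}\right) 30 = -120 + 60 i \sqrt{10}$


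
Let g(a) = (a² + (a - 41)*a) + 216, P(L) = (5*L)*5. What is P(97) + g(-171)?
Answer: 68134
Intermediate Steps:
P(L) = 25*L
g(a) = 216 + a² + a*(-41 + a) (g(a) = (a² + (-41 + a)*a) + 216 = (a² + a*(-41 + a)) + 216 = 216 + a² + a*(-41 + a))
P(97) + g(-171) = 25*97 + (216 - 41*(-171) + 2*(-171)²) = 2425 + (216 + 7011 + 2*29241) = 2425 + (216 + 7011 + 58482) = 2425 + 65709 = 68134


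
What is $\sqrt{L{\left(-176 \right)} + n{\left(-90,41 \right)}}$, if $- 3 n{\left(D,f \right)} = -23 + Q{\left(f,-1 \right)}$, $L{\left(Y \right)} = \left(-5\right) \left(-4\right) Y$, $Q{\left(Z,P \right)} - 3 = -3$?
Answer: $\frac{i \sqrt{31611}}{3} \approx 59.265 i$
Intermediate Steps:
$Q{\left(Z,P \right)} = 0$ ($Q{\left(Z,P \right)} = 3 - 3 = 0$)
$L{\left(Y \right)} = 20 Y$
$n{\left(D,f \right)} = \frac{23}{3}$ ($n{\left(D,f \right)} = - \frac{-23 + 0}{3} = \left(- \frac{1}{3}\right) \left(-23\right) = \frac{23}{3}$)
$\sqrt{L{\left(-176 \right)} + n{\left(-90,41 \right)}} = \sqrt{20 \left(-176\right) + \frac{23}{3}} = \sqrt{-3520 + \frac{23}{3}} = \sqrt{- \frac{10537}{3}} = \frac{i \sqrt{31611}}{3}$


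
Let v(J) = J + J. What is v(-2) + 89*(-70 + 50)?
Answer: -1784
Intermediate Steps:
v(J) = 2*J
v(-2) + 89*(-70 + 50) = 2*(-2) + 89*(-70 + 50) = -4 + 89*(-20) = -4 - 1780 = -1784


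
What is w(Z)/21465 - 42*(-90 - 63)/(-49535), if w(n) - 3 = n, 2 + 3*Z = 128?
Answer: -3015667/23628195 ≈ -0.12763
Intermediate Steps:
Z = 42 (Z = -⅔ + (⅓)*128 = -⅔ + 128/3 = 42)
w(n) = 3 + n
w(Z)/21465 - 42*(-90 - 63)/(-49535) = (3 + 42)/21465 - 42*(-90 - 63)/(-49535) = 45*(1/21465) - 42*(-153)*(-1/49535) = 1/477 + 6426*(-1/49535) = 1/477 - 6426/49535 = -3015667/23628195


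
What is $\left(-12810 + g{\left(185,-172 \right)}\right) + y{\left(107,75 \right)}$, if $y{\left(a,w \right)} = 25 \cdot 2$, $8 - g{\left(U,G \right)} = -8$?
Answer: $-12744$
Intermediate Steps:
$g{\left(U,G \right)} = 16$ ($g{\left(U,G \right)} = 8 - -8 = 8 + 8 = 16$)
$y{\left(a,w \right)} = 50$
$\left(-12810 + g{\left(185,-172 \right)}\right) + y{\left(107,75 \right)} = \left(-12810 + 16\right) + 50 = -12794 + 50 = -12744$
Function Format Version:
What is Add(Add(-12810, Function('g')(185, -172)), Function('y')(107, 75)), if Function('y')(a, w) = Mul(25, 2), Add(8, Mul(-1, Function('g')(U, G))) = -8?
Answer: -12744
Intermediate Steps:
Function('g')(U, G) = 16 (Function('g')(U, G) = Add(8, Mul(-1, -8)) = Add(8, 8) = 16)
Function('y')(a, w) = 50
Add(Add(-12810, Function('g')(185, -172)), Function('y')(107, 75)) = Add(Add(-12810, 16), 50) = Add(-12794, 50) = -12744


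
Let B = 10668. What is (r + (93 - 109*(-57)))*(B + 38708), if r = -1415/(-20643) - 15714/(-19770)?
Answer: 21181541340871552/68018685 ≈ 3.1141e+8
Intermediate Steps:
r = 58726442/68018685 (r = -1415*(-1/20643) - 15714*(-1/19770) = 1415/20643 + 2619/3295 = 58726442/68018685 ≈ 0.86339)
(r + (93 - 109*(-57)))*(B + 38708) = (58726442/68018685 + (93 - 109*(-57)))*(10668 + 38708) = (58726442/68018685 + (93 + 6213))*49376 = (58726442/68018685 + 6306)*49376 = (428984554052/68018685)*49376 = 21181541340871552/68018685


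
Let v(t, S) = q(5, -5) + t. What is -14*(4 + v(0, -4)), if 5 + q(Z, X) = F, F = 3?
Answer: -28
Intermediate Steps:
q(Z, X) = -2 (q(Z, X) = -5 + 3 = -2)
v(t, S) = -2 + t
-14*(4 + v(0, -4)) = -14*(4 + (-2 + 0)) = -14*(4 - 2) = -14*2 = -28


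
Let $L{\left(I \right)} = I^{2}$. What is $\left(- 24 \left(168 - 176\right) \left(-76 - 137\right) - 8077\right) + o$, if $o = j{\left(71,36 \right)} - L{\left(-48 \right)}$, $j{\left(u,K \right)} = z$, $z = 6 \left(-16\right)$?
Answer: $-51373$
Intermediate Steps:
$z = -96$
$j{\left(u,K \right)} = -96$
$o = -2400$ ($o = -96 - \left(-48\right)^{2} = -96 - 2304 = -2400$)
$\left(- 24 \left(168 - 176\right) \left(-76 - 137\right) - 8077\right) + o = \left(- 24 \left(168 - 176\right) \left(-76 - 137\right) - 8077\right) - 2400 = \left(- 24 \left(\left(-8\right) \left(-213\right)\right) - 8077\right) - 2400 = \left(\left(-24\right) 1704 - 8077\right) - 2400 = \left(-40896 - 8077\right) - 2400 = -48973 - 2400 = -51373$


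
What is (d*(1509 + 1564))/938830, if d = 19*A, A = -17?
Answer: -992579/938830 ≈ -1.0573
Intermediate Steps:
d = -323 (d = 19*(-17) = -323)
(d*(1509 + 1564))/938830 = -323*(1509 + 1564)/938830 = -323*3073*(1/938830) = -992579*1/938830 = -992579/938830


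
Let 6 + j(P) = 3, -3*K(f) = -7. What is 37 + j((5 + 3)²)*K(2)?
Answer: 30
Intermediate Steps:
K(f) = 7/3 (K(f) = -⅓*(-7) = 7/3)
j(P) = -3 (j(P) = -6 + 3 = -3)
37 + j((5 + 3)²)*K(2) = 37 - 3*7/3 = 37 - 7 = 30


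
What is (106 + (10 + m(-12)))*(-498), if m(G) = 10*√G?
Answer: -57768 - 9960*I*√3 ≈ -57768.0 - 17251.0*I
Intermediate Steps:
(106 + (10 + m(-12)))*(-498) = (106 + (10 + 10*√(-12)))*(-498) = (106 + (10 + 10*(2*I*√3)))*(-498) = (106 + (10 + 20*I*√3))*(-498) = (116 + 20*I*√3)*(-498) = -57768 - 9960*I*√3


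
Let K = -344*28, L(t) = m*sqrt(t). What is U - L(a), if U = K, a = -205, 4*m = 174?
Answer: -9632 - 87*I*sqrt(205)/2 ≈ -9632.0 - 622.83*I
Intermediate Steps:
m = 87/2 (m = (1/4)*174 = 87/2 ≈ 43.500)
L(t) = 87*sqrt(t)/2
K = -9632
U = -9632
U - L(a) = -9632 - 87*sqrt(-205)/2 = -9632 - 87*I*sqrt(205)/2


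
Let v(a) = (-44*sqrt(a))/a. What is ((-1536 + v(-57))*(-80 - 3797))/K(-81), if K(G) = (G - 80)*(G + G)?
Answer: 992512/4347 - 85294*I*sqrt(57)/743337 ≈ 228.32 - 0.8663*I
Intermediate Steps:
K(G) = 2*G*(-80 + G) (K(G) = (-80 + G)*(2*G) = 2*G*(-80 + G))
v(a) = -44/sqrt(a)
((-1536 + v(-57))*(-80 - 3797))/K(-81) = ((-1536 - (-44)*I*sqrt(57)/57)*(-80 - 3797))/((2*(-81)*(-80 - 81))) = ((-1536 - (-44)*I*sqrt(57)/57)*(-3877))/((2*(-81)*(-161))) = ((-1536 + 44*I*sqrt(57)/57)*(-3877))/26082 = (5955072 - 170588*I*sqrt(57)/57)*(1/26082) = 992512/4347 - 85294*I*sqrt(57)/743337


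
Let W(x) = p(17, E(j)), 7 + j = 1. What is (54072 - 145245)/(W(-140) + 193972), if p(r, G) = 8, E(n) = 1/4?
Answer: -30391/64660 ≈ -0.47001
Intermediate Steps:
j = -6 (j = -7 + 1 = -6)
E(n) = 1/4
W(x) = 8
(54072 - 145245)/(W(-140) + 193972) = (54072 - 145245)/(8 + 193972) = -91173/193980 = -91173*1/193980 = -30391/64660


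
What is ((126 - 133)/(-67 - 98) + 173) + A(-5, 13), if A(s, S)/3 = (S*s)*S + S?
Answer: -383288/165 ≈ -2323.0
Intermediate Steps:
A(s, S) = 3*S + 3*s*S² (A(s, S) = 3*((S*s)*S + S) = 3*(s*S² + S) = 3*(S + s*S²) = 3*S + 3*s*S²)
((126 - 133)/(-67 - 98) + 173) + A(-5, 13) = ((126 - 133)/(-67 - 98) + 173) + 3*13*(1 + 13*(-5)) = (-7/(-165) + 173) + 3*13*(1 - 65) = (-7*(-1/165) + 173) + 3*13*(-64) = (7/165 + 173) - 2496 = 28552/165 - 2496 = -383288/165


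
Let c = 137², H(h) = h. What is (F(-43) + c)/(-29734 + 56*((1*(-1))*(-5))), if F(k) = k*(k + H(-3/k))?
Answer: -20615/29454 ≈ -0.69991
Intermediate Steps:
F(k) = k*(k - 3/k)
c = 18769
(F(-43) + c)/(-29734 + 56*((1*(-1))*(-5))) = ((-3 + (-43)²) + 18769)/(-29734 + 56*((1*(-1))*(-5))) = ((-3 + 1849) + 18769)/(-29734 + 56*(-1*(-5))) = (1846 + 18769)/(-29734 + 56*5) = 20615/(-29734 + 280) = 20615/(-29454) = 20615*(-1/29454) = -20615/29454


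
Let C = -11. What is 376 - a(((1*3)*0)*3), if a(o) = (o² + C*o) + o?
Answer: 376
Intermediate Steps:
a(o) = o² - 10*o (a(o) = (o² - 11*o) + o = o² - 10*o)
376 - a(((1*3)*0)*3) = 376 - ((1*3)*0)*3*(-10 + ((1*3)*0)*3) = 376 - (3*0)*3*(-10 + (3*0)*3) = 376 - 0*3*(-10 + 0*3) = 376 - 0*(-10 + 0) = 376 - 0*(-10) = 376 - 1*0 = 376 + 0 = 376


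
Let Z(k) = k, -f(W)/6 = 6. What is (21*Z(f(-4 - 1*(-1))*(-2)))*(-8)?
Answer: -12096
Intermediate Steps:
f(W) = -36 (f(W) = -6*6 = -36)
(21*Z(f(-4 - 1*(-1))*(-2)))*(-8) = (21*(-36*(-2)))*(-8) = (21*72)*(-8) = 1512*(-8) = -12096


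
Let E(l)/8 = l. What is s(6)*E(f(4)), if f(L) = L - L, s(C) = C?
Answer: 0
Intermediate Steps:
f(L) = 0
E(l) = 8*l
s(6)*E(f(4)) = 6*(8*0) = 6*0 = 0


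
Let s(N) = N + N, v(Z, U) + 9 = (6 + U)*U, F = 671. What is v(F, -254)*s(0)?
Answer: 0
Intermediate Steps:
v(Z, U) = -9 + U*(6 + U) (v(Z, U) = -9 + (6 + U)*U = -9 + U*(6 + U))
s(N) = 2*N
v(F, -254)*s(0) = (-9 + (-254)**2 + 6*(-254))*(2*0) = (-9 + 64516 - 1524)*0 = 62983*0 = 0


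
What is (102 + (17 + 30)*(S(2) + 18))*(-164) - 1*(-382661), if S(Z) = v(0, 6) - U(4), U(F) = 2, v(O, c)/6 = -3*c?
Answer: 1075069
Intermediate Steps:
v(O, c) = -18*c (v(O, c) = 6*(-3*c) = -18*c)
S(Z) = -110 (S(Z) = -18*6 - 1*2 = -108 - 2 = -110)
(102 + (17 + 30)*(S(2) + 18))*(-164) - 1*(-382661) = (102 + (17 + 30)*(-110 + 18))*(-164) - 1*(-382661) = (102 + 47*(-92))*(-164) + 382661 = (102 - 4324)*(-164) + 382661 = -4222*(-164) + 382661 = 692408 + 382661 = 1075069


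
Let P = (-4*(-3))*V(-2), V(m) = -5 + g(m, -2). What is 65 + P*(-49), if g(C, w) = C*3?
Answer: 6533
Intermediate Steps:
g(C, w) = 3*C
V(m) = -5 + 3*m
P = -132 (P = (-4*(-3))*(-5 + 3*(-2)) = 12*(-5 - 6) = 12*(-11) = -132)
65 + P*(-49) = 65 - 132*(-49) = 65 + 6468 = 6533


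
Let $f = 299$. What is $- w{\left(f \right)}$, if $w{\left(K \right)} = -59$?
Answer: $59$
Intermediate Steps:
$- w{\left(f \right)} = \left(-1\right) \left(-59\right) = 59$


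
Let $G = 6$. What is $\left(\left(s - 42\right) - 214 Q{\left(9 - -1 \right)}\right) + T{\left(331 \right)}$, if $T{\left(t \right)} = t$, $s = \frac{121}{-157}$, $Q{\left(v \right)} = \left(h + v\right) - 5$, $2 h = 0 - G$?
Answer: $- \frac{21944}{157} \approx -139.77$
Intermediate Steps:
$h = -3$ ($h = \frac{0 - 6}{2} = \frac{1}{2} \left(-6\right) = -3$)
$Q{\left(v \right)} = -8 + v$ ($Q{\left(v \right)} = \left(-3 + v\right) - 5 = -8 + v$)
$s = - \frac{121}{157}$ ($s = 121 \left(- \frac{1}{157}\right) = - \frac{121}{157} \approx -0.7707$)
$\left(\left(s - 42\right) - 214 Q{\left(9 - -1 \right)}\right) + T{\left(331 \right)} = \left(\left(- \frac{121}{157} - 42\right) - 214 \left(-8 + \left(9 - -1\right)\right)\right) + 331 = \left(\left(- \frac{121}{157} - 42\right) - 214 \left(-8 + \left(9 + 1\right)\right)\right) + 331 = \left(- \frac{6715}{157} - 214 \left(-8 + 10\right)\right) + 331 = \left(- \frac{6715}{157} - 428\right) + 331 = - \frac{73911}{157} + 331 = - \frac{21944}{157}$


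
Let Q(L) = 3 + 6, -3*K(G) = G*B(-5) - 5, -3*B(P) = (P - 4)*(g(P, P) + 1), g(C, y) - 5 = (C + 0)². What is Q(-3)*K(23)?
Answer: -6402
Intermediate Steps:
g(C, y) = 5 + C² (g(C, y) = 5 + (C + 0)² = 5 + C²)
B(P) = -(-4 + P)*(6 + P²)/3 (B(P) = -(P - 4)*((5 + P²) + 1)/3 = -(-4 + P)*(6 + P²)/3)
K(G) = 5/3 - 31*G (K(G) = -(G*(8 - 2*(-5) - ⅓*(-5)³ + (4/3)*(-5)²) - 5)/3 = -(G*(8 + 10 - ⅓*(-125) + (4/3)*25) - 5)/3 = -(G*(8 + 10 + 125/3 + 100/3) - 5)/3 = -(G*93 - 5)/3 = -(93*G - 5)/3 = -(-5 + 93*G)/3 = 5/3 - 31*G)
Q(L) = 9
Q(-3)*K(23) = 9*(5/3 - 31*23) = 9*(5/3 - 713) = 9*(-2134/3) = -6402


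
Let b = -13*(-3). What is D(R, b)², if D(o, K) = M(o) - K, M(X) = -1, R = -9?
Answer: 1600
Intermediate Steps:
b = 39
D(o, K) = -1 - K
D(R, b)² = (-1 - 1*39)² = (-1 - 39)² = (-40)² = 1600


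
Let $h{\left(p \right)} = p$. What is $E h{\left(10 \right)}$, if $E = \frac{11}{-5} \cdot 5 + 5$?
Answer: $-60$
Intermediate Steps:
$E = -6$ ($E = 11 \left(- \frac{1}{5}\right) 5 + 5 = \left(- \frac{11}{5}\right) 5 + 5 = -11 + 5 = -6$)
$E h{\left(10 \right)} = \left(-6\right) 10 = -60$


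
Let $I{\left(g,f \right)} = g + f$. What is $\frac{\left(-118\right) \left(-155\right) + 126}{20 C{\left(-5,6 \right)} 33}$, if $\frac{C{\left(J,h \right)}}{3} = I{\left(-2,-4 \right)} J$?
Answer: $\frac{2302}{7425} \approx 0.31003$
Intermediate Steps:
$I{\left(g,f \right)} = f + g$
$C{\left(J,h \right)} = - 18 J$ ($C{\left(J,h \right)} = 3 \left(-4 - 2\right) J = 3 \left(- 6 J\right) = - 18 J$)
$\frac{\left(-118\right) \left(-155\right) + 126}{20 C{\left(-5,6 \right)} 33} = \frac{\left(-118\right) \left(-155\right) + 126}{20 \left(\left(-18\right) \left(-5\right)\right) 33} = \frac{18290 + 126}{20 \cdot 90 \cdot 33} = \frac{18416}{1800 \cdot 33} = \frac{18416}{59400} = 18416 \cdot \frac{1}{59400} = \frac{2302}{7425}$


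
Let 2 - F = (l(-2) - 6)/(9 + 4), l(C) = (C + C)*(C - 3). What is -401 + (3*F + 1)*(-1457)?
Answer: -76606/13 ≈ -5892.8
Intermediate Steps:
l(C) = 2*C*(-3 + C) (l(C) = (2*C)*(-3 + C) = 2*C*(-3 + C))
F = 12/13 (F = 2 - (2*(-2)*(-3 - 2) - 6)/(9 + 4) = 2 - (2*(-2)*(-5) - 6)/13 = 2 - (20 - 6)/13 = 2 - 14/13 = 12/13 ≈ 0.92308)
-401 + (3*F + 1)*(-1457) = -401 + (3*(12/13) + 1)*(-1457) = -401 + (36/13 + 1)*(-1457) = -401 + (49/13)*(-1457) = -401 - 71393/13 = -76606/13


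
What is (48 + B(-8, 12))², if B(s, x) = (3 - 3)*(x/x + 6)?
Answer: 2304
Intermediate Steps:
B(s, x) = 0 (B(s, x) = 0*(1 + 6) = 0*7 = 0)
(48 + B(-8, 12))² = (48 + 0)² = 48² = 2304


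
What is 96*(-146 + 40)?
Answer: -10176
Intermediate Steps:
96*(-146 + 40) = 96*(-106) = -10176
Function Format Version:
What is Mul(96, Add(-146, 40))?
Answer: -10176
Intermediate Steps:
Mul(96, Add(-146, 40)) = Mul(96, -106) = -10176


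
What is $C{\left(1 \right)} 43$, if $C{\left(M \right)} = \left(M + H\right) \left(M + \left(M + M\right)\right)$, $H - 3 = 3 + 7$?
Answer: $1806$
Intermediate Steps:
$H = 13$ ($H = 3 + \left(3 + 7\right) = 3 + 10 = 13$)
$C{\left(M \right)} = 3 M \left(13 + M\right)$ ($C{\left(M \right)} = \left(M + 13\right) \left(M + \left(M + M\right)\right) = \left(13 + M\right) \left(M + 2 M\right) = \left(13 + M\right) 3 M = 3 M \left(13 + M\right)$)
$C{\left(1 \right)} 43 = 3 \cdot 1 \left(13 + 1\right) 43 = 3 \cdot 1 \cdot 14 \cdot 43 = 42 \cdot 43 = 1806$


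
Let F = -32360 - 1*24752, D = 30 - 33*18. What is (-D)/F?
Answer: -141/14278 ≈ -0.0098753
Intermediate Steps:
D = -564 (D = 30 - 594 = -564)
F = -57112 (F = -32360 - 24752 = -57112)
(-D)/F = -1*(-564)/(-57112) = 564*(-1/57112) = -141/14278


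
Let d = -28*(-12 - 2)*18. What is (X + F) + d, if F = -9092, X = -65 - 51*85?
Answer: -6436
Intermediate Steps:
X = -4400 (X = -65 - 4335 = -4400)
d = 7056 (d = -28*(-14)*18 = 392*18 = 7056)
(X + F) + d = (-4400 - 9092) + 7056 = -13492 + 7056 = -6436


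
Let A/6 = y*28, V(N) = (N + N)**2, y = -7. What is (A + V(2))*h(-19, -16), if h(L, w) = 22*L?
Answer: 484880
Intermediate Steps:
V(N) = 4*N**2 (V(N) = (2*N)**2 = 4*N**2)
A = -1176 (A = 6*(-7*28) = 6*(-196) = -1176)
(A + V(2))*h(-19, -16) = (-1176 + 4*2**2)*(22*(-19)) = (-1176 + 4*4)*(-418) = (-1176 + 16)*(-418) = -1160*(-418) = 484880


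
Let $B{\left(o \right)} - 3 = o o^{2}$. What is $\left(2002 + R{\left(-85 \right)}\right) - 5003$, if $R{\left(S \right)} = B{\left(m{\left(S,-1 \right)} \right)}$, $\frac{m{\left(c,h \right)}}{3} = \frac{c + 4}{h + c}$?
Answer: $- \frac{1892546981}{636056} \approx -2975.4$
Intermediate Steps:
$m{\left(c,h \right)} = \frac{3 \left(4 + c\right)}{c + h}$ ($m{\left(c,h \right)} = 3 \frac{c + 4}{h + c} = 3 \frac{4 + c}{c + h} = \frac{3 \left(4 + c\right)}{c + h}$)
$B{\left(o \right)} = 3 + o^{3}$ ($B{\left(o \right)} = 3 + o o^{2} = 3 + o^{3}$)
$R{\left(S \right)} = 3 + \frac{27 \left(4 + S\right)^{3}}{\left(-1 + S\right)^{3}}$ ($R{\left(S \right)} = 3 + \left(\frac{3 \left(4 + S\right)}{S - 1}\right)^{3} = 3 + \left(\frac{3 \left(4 + S\right)}{-1 + S}\right)^{3} = 3 + \frac{27 \left(4 + S\right)^{3}}{\left(-1 + S\right)^{3}}$)
$\left(2002 + R{\left(-85 \right)}\right) - 5003 = \left(2002 + \left(3 + \frac{27 \left(4 - 85\right)^{3}}{\left(-1 - 85\right)^{3}}\right)\right) - 5003 = \left(2002 + \left(3 + \frac{27 \left(-81\right)^{3}}{-636056}\right)\right) - 5003 = \left(2002 + \left(3 + 27 \left(- \frac{1}{636056}\right) \left(-531441\right)\right)\right) - 5003 = \left(2002 + \left(3 + \frac{14348907}{636056}\right)\right) - 5003 = \left(2002 + \frac{16257075}{636056}\right) - 5003 = \frac{1289641187}{636056} - 5003 = - \frac{1892546981}{636056}$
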